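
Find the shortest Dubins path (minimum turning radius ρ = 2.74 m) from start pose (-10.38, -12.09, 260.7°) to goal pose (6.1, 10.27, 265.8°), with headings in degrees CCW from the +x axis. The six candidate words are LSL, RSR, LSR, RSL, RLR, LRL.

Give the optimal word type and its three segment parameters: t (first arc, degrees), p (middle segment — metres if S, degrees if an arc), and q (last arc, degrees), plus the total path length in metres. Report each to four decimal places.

Let ψ = atan2(Δy, Δx) = atan2(22.36, 16.48) = 53.6087° be the start→goal bearing.
Normalize: d = |goal − start| / ρ = 27.776969/2.74 = 10.137580, α = (θ_start − ψ) mod 360° = 207.0913° = 3.614426 rad, β = (θ_goal − ψ) mod 360° = 212.1913° = 3.703438 rad.
Common terms: sin α = -0.455410, cos α = -0.890282, sin β = -0.532748, cos β = -0.846274, cos(α−β) = 0.996041, d² = 102.770526. Work in radians in the unit-radius frame; every candidate has L = ρ·(t + p + q).
LSL: p² = 2 + d² − 2cos(α−β) + 2d(sin α − sin β) = 104.346484; p = √p² = 10.215013; φ = atan2(cos β − cos α, d + sin α − sin β) = 0.004308 rad; t = (φ − α) mod 2π = 2.673068 rad, q = (β − φ) mod 2π = 3.699129 rad → L = 2.74·(2.673068 + 10.215013 + 3.699129) = 2.74·16.587210 = 45.448955 m
RSR: p² = 2 + d² − 2cos(α−β) + 2d(sin β − sin α) = 101.210403; p = √p² = 10.060338; φ = atan2(cos α − cos β, d − sin α + sin β) = -0.004374 rad; t = (α − φ) mod 2π = 3.618800 rad, q = (φ − β) mod 2π = 2.575373 rad → L = 2.74·(3.618800 + 10.060338 + 2.575373) = 2.74·16.254512 = 44.537362 m
LSR: p² = d² − 2 + 2cos(α−β) + 2d(sin α + sin β) = 82.727530; p = √p² = 9.095468; φ = atan2(−cos α − cos β, d + sin α + sin β) − atan2(−2, p) = 0.404014 rad; t = (φ − α) mod 2π = 3.072773 rad, q = (φ − β) mod 2π = 2.983761 rad → L = 2.74·(3.072773 + 9.095468 + 2.983761) = 2.74·15.152002 = 41.516485 m
RSL: p² = d² − 2 + 2cos(α−β) − 2d(sin α + sin β) = 122.797686; p = √p² = 11.081412; φ = atan2(cos α + cos β, d − sin α − sin β) − atan2(2, p) = -0.333395 rad; t = (α − φ) mod 2π = 3.947821 rad, q = (β − φ) mod 2π = 4.036833 rad → L = 2.74·(3.947821 + 11.081412 + 4.036833) = 2.74·19.066066 = 52.241020 m
RLR: c = (6 − d² + 2cos(α−β) + 2d(sin α − sin β))/8 = -11.651300, |c| > 1 → infeasible
LRL: c = (6 − d² + 2cos(α−β) − 2d(sin α − sin β))/8 = -12.043311, |c| > 1 → infeasible
Shortest: LSR with L = 41.516485 m ≈ 41.5165 m
Convert LSR to answer units (arcs ×180/π): t = 3.072773·180/π = 176.0569°, p = ρ·p = 2.74·9.095468 = 24.9216 m, q = 2.983761·180/π = 170.9569°, L = 41.5165 m.

LSR: t = 176.0569°, p = 24.9216 m, q = 170.9569°, L = 41.5165 m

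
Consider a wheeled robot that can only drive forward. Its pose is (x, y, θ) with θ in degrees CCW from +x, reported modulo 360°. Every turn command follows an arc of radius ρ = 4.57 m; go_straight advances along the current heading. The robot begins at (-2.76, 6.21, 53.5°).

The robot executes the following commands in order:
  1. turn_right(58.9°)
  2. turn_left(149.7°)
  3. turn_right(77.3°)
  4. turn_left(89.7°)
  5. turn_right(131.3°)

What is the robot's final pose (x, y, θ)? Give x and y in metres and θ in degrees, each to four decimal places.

set_pose: (x, y, θ) = (-2.7600, 6.2100, 53.5000°), ρ = 4.57
turn_right(58.9°): centre at ρ to the right, rotate −58.9° → (1.3437, 8.0414, -5.4000° ≡ 354.6000°)
turn_left(149.7°): centre at ρ to the left, rotate +149.7° → (4.4406, 16.3023, 504.3000° ≡ 144.3000°)
turn_right(77.3°): centre at ρ to the right, rotate −77.3° → (2.9006, 21.7992, 67.0000°)
turn_left(89.7°): centre at ρ to the left, rotate +89.7° → (0.5016, 27.7821, 156.7000°)
turn_right(131.3°): centre at ρ to the right, rotate −131.3° → (0.3490, 36.1077, 25.4000°)

(0.3490, 36.1077, 25.4000°)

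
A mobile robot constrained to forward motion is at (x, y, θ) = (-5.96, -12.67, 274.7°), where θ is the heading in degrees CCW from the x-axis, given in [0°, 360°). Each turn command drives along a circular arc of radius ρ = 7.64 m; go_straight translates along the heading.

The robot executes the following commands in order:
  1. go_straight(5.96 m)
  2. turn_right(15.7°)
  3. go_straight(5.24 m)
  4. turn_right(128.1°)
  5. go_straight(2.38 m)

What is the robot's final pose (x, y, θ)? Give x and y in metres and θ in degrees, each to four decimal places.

(-21.4188, -27.5830, 130.9000°)

set_pose: (x, y, θ) = (-5.9600, -12.6700, 274.7000°), ρ = 7.64
go_straight(5.96): x += 5.96·cos θ, y += 5.96·sin θ → (-5.4716, -18.6100, 274.7000°)
turn_right(15.7°): centre at ρ to the right, rotate −15.7° → (-5.5863, -20.6937, 259.0000°)
go_straight(5.24): x += 5.24·cos θ, y += 5.24·sin θ → (-6.5862, -25.8375, 259.0000°)
turn_right(128.1°): centre at ρ to the right, rotate −128.1° → (-19.8605, -29.3819, 130.9000°)
go_straight(2.38): x += 2.38·cos θ, y += 2.38·sin θ → (-21.4188, -27.5830, 130.9000°)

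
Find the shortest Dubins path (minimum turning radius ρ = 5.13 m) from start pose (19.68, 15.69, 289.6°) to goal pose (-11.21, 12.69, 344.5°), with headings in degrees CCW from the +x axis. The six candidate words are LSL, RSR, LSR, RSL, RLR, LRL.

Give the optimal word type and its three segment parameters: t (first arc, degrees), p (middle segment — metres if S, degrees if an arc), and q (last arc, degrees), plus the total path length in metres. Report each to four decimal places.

Let ψ = atan2(Δy, Δx) = atan2(-3.00, -30.89) = -174.4529° be the start→goal bearing.
Normalize: d = |goal − start| / ρ = 31.035336/5.13 = 6.049773, α = (θ_start − ψ) mod 360° = 104.0529° = 1.816066 rad, β = (θ_goal − ψ) mod 360° = 158.9529° = 2.774251 rad.
Common terms: sin α = 0.970072, cos α = -0.242818, sin β = 0.359135, cos β = -0.933286, cos(α−β) = 0.575005, d² = 36.599755. Work in radians in the unit-radius frame; every candidate has L = ρ·(t + p + q).
LSL: p² = 2 + d² − 2cos(α−β) + 2d(sin α − sin β) = 44.841801; p = √p² = 6.696402; φ = atan2(cos β − cos α, d + sin α − sin β) = -0.103294 rad; t = (φ − α) mod 2π = 4.363826 rad, q = (β − φ) mod 2π = 2.877545 rad → L = 5.13·(4.363826 + 6.696402 + 2.877545) = 5.13·13.937773 = 71.500776 m
RSR: p² = 2 + d² − 2cos(α−β) + 2d(sin β − sin α) = 30.057688; p = √p² = 5.482489; φ = atan2(cos α − cos β, d − sin α + sin β) = 0.126276 rad; t = (α − φ) mod 2π = 1.689790 rad, q = (φ − β) mod 2π = 3.635210 rad → L = 5.13·(1.689790 + 5.482489 + 3.635210) = 5.13·10.807489 = 55.442418 m
LSR: p² = d² − 2 + 2cos(α−β) + 2d(sin α + sin β) = 51.832571; p = √p² = 7.199484; φ = atan2(−cos α − cos β, d + sin α + sin β) − atan2(−2, p) = 0.429021 rad; t = (φ − α) mod 2π = 4.896141 rad, q = (φ − β) mod 2π = 3.937955 rad → L = 5.13·(4.896141 + 7.199484 + 3.937955) = 5.13·16.033580 = 82.252268 m
RSL: p² = d² − 2 + 2cos(α−β) − 2d(sin α + sin β) = 19.666961; p = √p² = 4.434745; φ = atan2(cos α + cos β, d − sin α − sin β) − atan2(2, p) = -0.667845 rad; t = (α − φ) mod 2π = 2.483911 rad, q = (β − φ) mod 2π = 3.442097 rad → L = 5.13·(2.483911 + 4.434745 + 3.442097) = 5.13·10.360753 = 53.150662 m
RLR: c = (6 − d² + 2cos(α−β) + 2d(sin α − sin β))/8 = -2.757211, |c| > 1 → infeasible
LRL: c = (6 − d² + 2cos(α−β) − 2d(sin α − sin β))/8 = -4.605225, |c| > 1 → infeasible
Shortest: RSL with L = 53.150662 m ≈ 53.1507 m
Convert RSL to answer units (arcs ×180/π): t = 2.483911·180/π = 142.3176°, p = ρ·p = 5.13·4.434745 = 22.7502 m, q = 3.442097·180/π = 197.2176°, L = 53.1507 m.

RSL: t = 142.3176°, p = 22.7502 m, q = 197.2176°, L = 53.1507 m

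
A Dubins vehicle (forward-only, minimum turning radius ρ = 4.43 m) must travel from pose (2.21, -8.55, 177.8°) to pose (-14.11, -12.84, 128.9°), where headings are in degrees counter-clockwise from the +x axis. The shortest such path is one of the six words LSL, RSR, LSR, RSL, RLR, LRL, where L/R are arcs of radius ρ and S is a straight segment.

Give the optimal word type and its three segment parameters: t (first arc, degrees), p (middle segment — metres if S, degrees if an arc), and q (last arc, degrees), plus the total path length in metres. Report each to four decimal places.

LSR: t = 32.0875°, p = 9.5586 m, q = 80.9875°, L = 18.3014 m

Let ψ = atan2(Δy, Δx) = atan2(-4.29, -16.32) = -165.2720° be the start→goal bearing.
Normalize: d = |goal − start| / ρ = 16.874433/4.43 = 3.809127, α = (θ_start − ψ) mod 360° = 343.0720° = 5.987736 rad, β = (θ_goal − ψ) mod 360° = 294.1720° = 5.134270 rad.
Common terms: sin α = -0.291170, cos α = 0.956671, sin β = -0.912320, cos β = 0.409477, cos(α−β) = 0.657375, d² = 14.509450. Work in radians in the unit-radius frame; every candidate has L = ρ·(t + p + q).
LSL: p² = 2 + d² − 2cos(α−β) + 2d(sin α − sin β) = 19.926782; p = √p² = 4.463942; φ = atan2(cos β − cos α, d + sin α − sin β) = -0.122890 rad; t = (φ − α) mod 2π = 0.172559 rad, q = (β − φ) mod 2π = 5.257160 rad → L = 4.43·(0.172559 + 4.463942 + 5.257160) = 4.43·9.893662 = 43.828921 m
RSR: p² = 2 + d² − 2cos(α−β) + 2d(sin β − sin α) = 10.462617; p = √p² = 3.234597; φ = atan2(cos α − cos β, d − sin α + sin β) = 0.169987 rad; t = (α − φ) mod 2π = 5.817749 rad, q = (φ − β) mod 2π = 1.318902 rad → L = 4.43·(5.817749 + 3.234597 + 1.318902) = 4.43·10.371248 = 45.944629 m
LSR: p² = d² − 2 + 2cos(α−β) + 2d(sin α + sin β) = 4.655705; p = √p² = 2.157708; φ = atan2(−cos α − cos β, d + sin α + sin β) − atan2(−2, p) = 0.264583 rad; t = (φ − α) mod 2π = 0.560032 rad, q = (φ − β) mod 2π = 1.413498 rad → L = 4.43·(0.560032 + 2.157708 + 1.413498) = 4.43·4.131239 = 18.301388 m
RSL: p² = d² − 2 + 2cos(α−β) − 2d(sin α + sin β) = 22.992695; p = √p² = 4.795070; φ = atan2(cos α + cos β, d − sin α − sin β) − atan2(2, p) = -0.129077 rad; t = (α − φ) mod 2π = 6.116812 rad, q = (β − φ) mod 2π = 5.263346 rad → L = 4.43·(6.116812 + 4.795070 + 5.263346) = 4.43·16.175229 = 71.656263 m
RLR: c = (6 − d² + 2cos(α−β) + 2d(sin α − sin β))/8 = -0.307827; p = 2π − arccos c = 4.399481 rad; φ = atan2(cos α − cos β, d − sin α + sin β) = 0.169987 rad; t = (α − φ + p/2) mod 2π = 1.734304 rad, q = (α − β − t + p) mod 2π = 3.518642 rad → L = 4.43·(1.734304 + 4.399481 + 3.518642) = 4.43·9.652427 = 42.760253 m
LRL: c = (6 − d² + 2cos(α−β) − 2d(sin α − sin β))/8 = -1.490848, |c| > 1 → infeasible
Shortest: LSR with L = 18.301388 m ≈ 18.3014 m
Convert LSR to answer units (arcs ×180/π): t = 0.560032·180/π = 32.0875°, p = ρ·p = 4.43·2.157708 = 9.5586 m, q = 1.413498·180/π = 80.9875°, L = 18.3014 m.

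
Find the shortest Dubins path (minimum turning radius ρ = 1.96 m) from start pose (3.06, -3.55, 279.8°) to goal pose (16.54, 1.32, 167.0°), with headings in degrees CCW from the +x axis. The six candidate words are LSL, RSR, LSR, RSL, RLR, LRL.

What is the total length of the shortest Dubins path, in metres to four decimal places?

19.8704 m

Let ψ = atan2(Δy, Δx) = atan2(4.87, 13.48) = 19.8636° be the start→goal bearing.
Normalize: d = |goal − start| / ρ = 14.332735/1.96 = 7.312620, α = (θ_start − ψ) mod 360° = 259.9364° = 4.536747 rad, β = (θ_goal − ψ) mod 360° = 147.1364° = 2.568015 rad.
Common terms: sin α = -0.984614, cos α = -0.174741, sin β = 0.542640, cos β = -0.839965, cos(α−β) = -0.387516, d² = 53.474412. Work in radians in the unit-radius frame; every candidate has L = ρ·(t + p + q).
LSL: p² = 2 + d² − 2cos(α−β) + 2d(sin α − sin β) = 33.912972; p = √p² = 5.823485; φ = atan2(cos β − cos α, d + sin α − sin β) = -0.114481 rad; t = (φ − α) mod 2π = 1.631958 rad, q = (β − φ) mod 2π = 2.682496 rad → L = 1.96·(1.631958 + 5.823485 + 2.682496) = 1.96·10.137938 = 19.870359 m
RSR: p² = 2 + d² − 2cos(α−β) + 2d(sin β − sin α) = 78.585913; p = √p² = 8.864870; φ = atan2(cos α − cos β, d − sin α + sin β) = 0.075111 rad; t = (α − φ) mod 2π = 4.461635 rad, q = (φ − β) mod 2π = 3.790281 rad → L = 1.96·(4.461635 + 8.864870 + 3.790281) = 1.96·17.116786 = 33.548901 m
LSR: p² = d² − 2 + 2cos(α−β) + 2d(sin α + sin β) = 44.235405; p = √p² = 6.650970; φ = atan2(−cos α − cos β, d + sin α + sin β) − atan2(−2, p) = 0.438733 rad; t = (φ − α) mod 2π = 2.185172 rad, q = (φ − β) mod 2π = 4.153904 rad → L = 1.96·(2.185172 + 6.650970 + 4.153904) = 1.96·12.990046 = 25.460490 m
RSL: p² = d² − 2 + 2cos(α−β) − 2d(sin α + sin β) = 57.163356; p = √p² = 7.560645; φ = atan2(cos α + cos β, d − sin α − sin β) − atan2(2, p) = -0.388717 rad; t = (α − φ) mod 2π = 4.925464 rad, q = (β − φ) mod 2π = 2.956732 rad → L = 1.96·(4.925464 + 7.560645 + 2.956732) = 1.96·15.442842 = 30.267970 m
RLR: c = (6 − d² + 2cos(α−β) + 2d(sin α − sin β))/8 = -8.823239, |c| > 1 → infeasible
LRL: c = (6 − d² + 2cos(α−β) − 2d(sin α − sin β))/8 = -3.239122, |c| > 1 → infeasible
Shortest: LSL with L = 19.870359 m ≈ 19.8704 m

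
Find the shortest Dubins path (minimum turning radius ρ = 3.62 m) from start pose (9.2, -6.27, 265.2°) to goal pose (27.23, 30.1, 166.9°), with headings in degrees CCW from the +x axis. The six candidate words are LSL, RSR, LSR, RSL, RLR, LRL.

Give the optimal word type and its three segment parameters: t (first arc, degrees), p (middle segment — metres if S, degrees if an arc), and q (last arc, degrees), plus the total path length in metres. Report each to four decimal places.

Let ψ = atan2(Δy, Δx) = atan2(36.37, 18.03) = 63.6306° be the start→goal bearing.
Normalize: d = |goal − start| / ρ = 40.593815/3.62 = 11.213761, α = (θ_start − ψ) mod 360° = 201.5694° = 3.518049 rad, β = (θ_goal − ψ) mod 360° = 103.2694° = 1.802391 rad.
Common terms: sin α = -0.367628, cos α = -0.929973, sin β = 0.973302, cos β = -0.229530, cos(α−β) = -0.144356, d² = 125.748436. Work in radians in the unit-radius frame; every candidate has L = ρ·(t + p + q).
LSL: p² = 2 + d² − 2cos(α−β) + 2d(sin α − sin β) = 97.963429; p = √p² = 9.897648; φ = atan2(cos β − cos α, d + sin α − sin β) = 0.070828 rad; t = (φ − α) mod 2π = 2.835964 rad, q = (β − φ) mod 2π = 1.731563 rad → L = 3.62·(2.835964 + 9.897648 + 1.731563) = 3.62·14.465174 = 52.363931 m
RSR: p² = 2 + d² − 2cos(α−β) + 2d(sin β − sin α) = 158.110867; p = √p² = 12.574214; φ = atan2(cos α − cos β, d − sin α + sin β) = -0.055734 rad; t = (α − φ) mod 2π = 3.573783 rad, q = (φ − β) mod 2π = 4.425061 rad → L = 3.62·(3.573783 + 12.574214 + 4.425061) = 3.62·20.573058 = 74.474471 m
LSR: p² = d² − 2 + 2cos(α−β) + 2d(sin α + sin β) = 137.043494; p = √p² = 11.706558; φ = atan2(−cos α − cos β, d + sin α + sin β) − atan2(−2, p) = 0.266999 rad; t = (φ − α) mod 2π = 3.032135 rad, q = (φ − β) mod 2π = 4.747794 rad → L = 3.62·(3.032135 + 11.706558 + 4.747794) = 3.62·19.486487 = 70.541083 m
RSL: p² = d² − 2 + 2cos(α−β) − 2d(sin α + sin β) = 109.875952; p = √p² = 10.482173; φ = atan2(cos α + cos β, d − sin α − sin β) − atan2(2, p) = -0.297406 rad; t = (α − φ) mod 2π = 3.815455 rad, q = (β − φ) mod 2π = 2.099796 rad → L = 3.62·(3.815455 + 10.482173 + 2.099796) = 3.62·16.397424 = 59.358675 m
RLR: c = (6 − d² + 2cos(α−β) + 2d(sin α − sin β))/8 = -18.763858, |c| > 1 → infeasible
LRL: c = (6 − d² + 2cos(α−β) − 2d(sin α − sin β))/8 = -11.245429, |c| > 1 → infeasible
Shortest: LSL with L = 52.363931 m ≈ 52.3639 m
Convert LSL to answer units (arcs ×180/π): t = 2.835964·180/π = 162.4888°, p = ρ·p = 3.62·9.897648 = 35.8295 m, q = 1.731563·180/π = 99.2112°, L = 52.3639 m.

LSL: t = 162.4888°, p = 35.8295 m, q = 99.2112°, L = 52.3639 m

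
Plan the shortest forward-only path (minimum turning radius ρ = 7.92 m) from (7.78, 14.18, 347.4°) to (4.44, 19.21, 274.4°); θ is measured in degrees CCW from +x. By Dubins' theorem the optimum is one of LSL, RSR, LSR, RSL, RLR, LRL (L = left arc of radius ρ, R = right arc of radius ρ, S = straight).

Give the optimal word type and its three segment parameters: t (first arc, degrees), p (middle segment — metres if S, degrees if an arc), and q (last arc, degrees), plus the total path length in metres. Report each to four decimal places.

Let ψ = atan2(Δy, Δx) = atan2(5.03, -3.34) = 123.5848° be the start→goal bearing.
Normalize: d = |goal − start| / ρ = 6.037922/7.92 = 0.762364, α = (θ_start − ψ) mod 360° = 223.8152° = 3.906312 rad, β = (θ_goal − ψ) mod 360° = 150.8152° = 2.632222 rad.
Common terms: sin α = -0.692335, cos α = -0.721576, sin β = 0.487628, cos β = -0.873052, cos(α−β) = 0.292372, d² = 0.581199. Work in radians in the unit-radius frame; every candidate has L = ρ·(t + p + q).
LSL: p² = 2 + d² − 2cos(α−β) + 2d(sin α − sin β) = 0.197333; p = √p² = 0.444222; φ = atan2(cos β − cos α, d + sin α − sin β) = -2.793624 rad; t = (φ − α) mod 2π = 5.866435 rad, q = (β − φ) mod 2π = 5.425846 rad → L = 7.92·(5.866435 + 0.444222 + 5.425846) = 7.92·11.736503 = 92.953100 m
RSR: p² = 2 + d² − 2cos(α−β) + 2d(sin β − sin α) = 3.795577; p = √p² = 1.948224; φ = atan2(cos α − cos β, d − sin α + sin β) = 0.077829 rad; t = (α − φ) mod 2π = 3.828483 rad, q = (φ − β) mod 2π = 3.728792 rad → L = 7.92·(3.828483 + 1.948224 + 3.728792) = 7.92·9.505500 = 75.283558 m
LSR: p² = d² − 2 + 2cos(α−β) + 2d(sin α + sin β) = -1.146180 < 0 → infeasible
RSL: p² = d² − 2 + 2cos(α−β) − 2d(sin α + sin β) = -0.521936 < 0 → infeasible
RLR: c = (6 − d² + 2cos(α−β) + 2d(sin α − sin β))/8 = 0.525553; p = 2π − arccos c = 5.265754 rad; φ = atan2(cos α − cos β, d − sin α + sin β) = 0.077829 rad; t = (α − φ + p/2) mod 2π = 0.178175 rad, q = (α − β − t + p) mod 2π = 0.078484 rad → L = 7.92·(0.178175 + 5.265754 + 0.078484) = 7.92·5.522413 = 43.737508 m
LRL: c = (6 − d² + 2cos(α−β) − 2d(sin α − sin β))/8 = 0.975333; p = 2π − arccos c = 6.060615 rad; φ = atan2(cos β − cos α, d + sin α − sin β) = -2.793624 rad; t = (φ − α + p/2) mod 2π = 2.613557 rad, q = (β − α − t + p) mod 2π = 2.172968 rad → L = 7.92·(2.613557 + 6.060615 + 2.172968) = 7.92·10.847140 = 85.909347 m
Shortest: RLR with L = 43.737508 m ≈ 43.7375 m
Convert RLR to answer units (arcs ×180/π): t = 0.178175·180/π = 10.2087°, p = 5.265754·180/π = 301.7055°, q = 0.078484·180/π = 4.4968°, L = 43.7375 m.

RLR: t = 10.2087°, p = 301.7055°, q = 4.4968°, L = 43.7375 m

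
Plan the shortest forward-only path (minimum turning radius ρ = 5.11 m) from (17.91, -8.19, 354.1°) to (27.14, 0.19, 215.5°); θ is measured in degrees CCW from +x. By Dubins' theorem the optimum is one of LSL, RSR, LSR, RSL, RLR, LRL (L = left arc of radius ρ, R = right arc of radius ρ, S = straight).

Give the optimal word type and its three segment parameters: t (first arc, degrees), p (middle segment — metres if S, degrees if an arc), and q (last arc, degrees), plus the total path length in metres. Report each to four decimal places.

LSL: t = 1.6711°, p = 11.7040 m, q = 219.7289°, L = 31.4498 m

Let ψ = atan2(Δy, Δx) = atan2(8.38, 9.23) = 42.2366° be the start→goal bearing.
Normalize: d = |goal − start| / ρ = 12.466648/5.11 = 2.439657, α = (θ_start − ψ) mod 360° = 311.8634° = 5.443043 rad, β = (θ_goal − ψ) mod 360° = 173.2634° = 3.024017 rad.
Common terms: sin α = -0.744738, cos α = 0.667357, sin β = 0.117305, cos β = -0.993096, cos(α−β) = -0.750111, d² = 5.951927. Work in radians in the unit-radius frame; every candidate has L = ρ·(t + p + q).
LSL: p² = 2 + d² − 2cos(α−β) + 2d(sin α − sin β) = 5.245971; p = √p² = 2.290408; φ = atan2(cos β − cos α, d + sin α − sin β) = -0.810975 rad; t = (φ − α) mod 2π = 0.029167 rad, q = (β − φ) mod 2π = 3.834992 rad → L = 5.11·(0.029167 + 2.290408 + 3.834992) = 5.11·6.154567 = 31.449839 m
RSR: p² = 2 + d² − 2cos(α−β) + 2d(sin β − sin α) = 13.658327; p = √p² = 3.695717; φ = atan2(cos α − cos β, d − sin α + sin β) = 0.465972 rad; t = (α − φ) mod 2π = 4.977072 rad, q = (φ − β) mod 2π = 3.725140 rad → L = 5.11·(4.977072 + 3.695717 + 3.725140) = 5.11·12.397929 = 63.353417 m
LSR: p² = d² − 2 + 2cos(α−β) + 2d(sin α + sin β) = -0.609738 < 0 → infeasible
RSL: p² = d² − 2 + 2cos(α−β) − 2d(sin α + sin β) = 5.513147; p = √p² = 2.348009; φ = atan2(cos α + cos β, d − sin α − sin β) − atan2(2, p) = -0.811338 rad; t = (α − φ) mod 2π = 6.254381 rad, q = (β − φ) mod 2π = 3.835355 rad → L = 5.11·(6.254381 + 2.348009 + 3.835355) = 5.11·12.437745 = 63.556875 m
RLR: c = (6 − d² + 2cos(α−β) + 2d(sin α − sin β))/8 = -0.707291; p = 2π − arccos c = 3.926731 rad; φ = atan2(cos α − cos β, d − sin α + sin β) = 0.465972 rad; t = (α − φ + p/2) mod 2π = 0.657252 rad, q = (α − β − t + p) mod 2π = 5.688505 rad → L = 5.11·(0.657252 + 3.926731 + 5.688505) = 5.11·10.272487 = 52.492411 m
LRL: c = (6 − d² + 2cos(α−β) − 2d(sin α − sin β))/8 = 0.344254; p = 2π − arccos c = 5.063833 rad; φ = atan2(cos β − cos α, d + sin α − sin β) = -0.810975 rad; t = (φ − α + p/2) mod 2π = 2.561083 rad, q = (β − α − t + p) mod 2π = 0.083723 rad → L = 5.11·(2.561083 + 5.063833 + 0.083723) = 5.11·7.708639 = 39.391146 m
Shortest: LSL with L = 31.449839 m ≈ 31.4498 m
Convert LSL to answer units (arcs ×180/π): t = 0.029167·180/π = 1.6711°, p = ρ·p = 5.11·2.290408 = 11.7040 m, q = 3.834992·180/π = 219.7289°, L = 31.4498 m.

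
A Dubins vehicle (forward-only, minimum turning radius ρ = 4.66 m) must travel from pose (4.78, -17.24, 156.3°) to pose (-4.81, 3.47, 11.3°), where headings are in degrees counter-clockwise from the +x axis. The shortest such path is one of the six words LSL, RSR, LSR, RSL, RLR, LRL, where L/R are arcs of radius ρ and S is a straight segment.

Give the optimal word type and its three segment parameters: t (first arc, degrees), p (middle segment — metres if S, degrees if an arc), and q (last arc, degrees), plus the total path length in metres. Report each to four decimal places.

Let ψ = atan2(Δy, Δx) = atan2(20.71, -9.59) = 114.8470° be the start→goal bearing.
Normalize: d = |goal − start| / ρ = 22.822625/4.66 = 4.897559, α = (θ_start − ψ) mod 360° = 41.4530° = 0.723491 rad, β = (θ_goal − ψ) mod 360° = 256.4530° = 4.475949 rad.
Common terms: sin α = 0.662005, cos α = 0.749499, sin β = -0.972178, cos β = -0.234243, cos(α−β) = -0.819152, d² = 23.986084. Work in radians in the unit-radius frame; every candidate has L = ρ·(t + p + q).
LSL: p² = 2 + d² − 2cos(α−β) + 2d(sin α − sin β) = 43.631403; p = √p² = 6.605407; φ = atan2(cos β − cos α, d + sin α − sin β) = -0.149486 rad; t = (φ − α) mod 2π = 5.410208 rad, q = (β − φ) mod 2π = 4.625435 rad → L = 4.66·(5.410208 + 6.605407 + 4.625435) = 4.66·16.641050 = 77.547295 m
RSR: p² = 2 + d² − 2cos(α−β) + 2d(sin β − sin α) = 11.617372; p = √p² = 3.408427; φ = atan2(cos α − cos β, d − sin α + sin β) = 0.292786 rad; t = (α − φ) mod 2π = 0.430705 rad, q = (φ − β) mod 2π = 2.100023 rad → L = 4.66·(0.430705 + 3.408427 + 2.100023) = 4.66·5.939154 = 27.676458 m
LSR: p² = d² − 2 + 2cos(α−β) + 2d(sin α + sin β) = 17.309599; p = √p² = 4.160481; φ = atan2(−cos α − cos β, d + sin α + sin β) − atan2(−2, p) = 0.336248 rad; t = (φ − α) mod 2π = 5.895943 rad, q = (φ − β) mod 2π = 2.143485 rad → L = 4.66·(5.895943 + 4.160481 + 2.143485) = 4.66·12.199909 = 56.851575 m
RSL: p² = d² − 2 + 2cos(α−β) − 2d(sin α + sin β) = 23.385960; p = √p² = 4.835903; φ = atan2(cos α + cos β, d − sin α − sin β) − atan2(2, p) = -0.293533 rad; t = (α − φ) mod 2π = 1.017024 rad, q = (β − φ) mod 2π = 4.769481 rad → L = 4.66·(1.017024 + 4.835903 + 4.769481) = 4.66·10.622408 = 49.500423 m
RLR: c = (6 − d² + 2cos(α−β) + 2d(sin α − sin β))/8 = -0.452172; p = 2π − arccos c = 4.243190 rad; φ = atan2(cos α − cos β, d − sin α + sin β) = 0.292786 rad; t = (α − φ + p/2) mod 2π = 2.552300 rad, q = (α − β − t + p) mod 2π = 4.221618 rad → L = 4.66·(2.552300 + 4.243190 + 4.221618) = 4.66·11.017108 = 51.339725 m
LRL: c = (6 − d² + 2cos(α−β) − 2d(sin α − sin β))/8 = -4.453925, |c| > 1 → infeasible
Shortest: RSR with L = 27.676458 m ≈ 27.6765 m
Convert RSR to answer units (arcs ×180/π): t = 0.430705·180/π = 24.6776°, p = ρ·p = 4.66·3.408427 = 15.8833 m, q = 2.100023·180/π = 120.3224°, L = 27.6765 m.

RSR: t = 24.6776°, p = 15.8833 m, q = 120.3224°, L = 27.6765 m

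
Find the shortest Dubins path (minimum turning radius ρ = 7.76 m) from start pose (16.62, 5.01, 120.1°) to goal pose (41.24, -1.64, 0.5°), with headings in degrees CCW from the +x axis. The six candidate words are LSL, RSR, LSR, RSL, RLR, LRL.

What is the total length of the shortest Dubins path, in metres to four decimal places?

Let ψ = atan2(Δy, Δx) = atan2(-6.65, 24.62) = -15.1152° be the start→goal bearing.
Normalize: d = |goal − start| / ρ = 25.502292/7.76 = 3.286378, α = (θ_start − ψ) mod 360° = 135.2152° = 2.359951 rad, β = (θ_goal − ψ) mod 360° = 15.6152° = 0.272537 rad.
Common terms: sin α = 0.704446, cos α = -0.709758, sin β = 0.269176, cos β = 0.963091, cos(α−β) = -0.493942, d² = 10.800279. Work in radians in the unit-radius frame; every candidate has L = ρ·(t + p + q).
LSL: p² = 2 + d² − 2cos(α−β) + 2d(sin α − sin β) = 16.649088; p = √p² = 4.080329; φ = atan2(cos β − cos α, d + sin α − sin β) = 0.422431 rad; t = (φ − α) mod 2π = 4.345666 rad, q = (β − φ) mod 2π = 6.133291 rad → L = 7.76·(4.345666 + 4.080329 + 6.133291) = 7.76·14.559286 = 112.980061 m
RSR: p² = 2 + d² − 2cos(α−β) + 2d(sin β − sin α) = 10.927238; p = √p² = 3.305637; φ = atan2(cos α − cos β, d − sin α + sin β) = -0.530610 rad; t = (α − φ) mod 2π = 2.890561 rad, q = (φ − β) mod 2π = 5.480039 rad → L = 7.76·(2.890561 + 3.305637 + 5.480039) = 7.76·11.676236 = 90.607595 m
LSR: p² = d² − 2 + 2cos(α−β) + 2d(sin α + sin β) = 14.211771; p = √p² = 3.769850; φ = atan2(−cos α − cos β, d + sin α + sin β) − atan2(−2, p) = 0.428370 rad; t = (φ − α) mod 2π = 4.351605 rad, q = (φ − β) mod 2π = 0.155834 rad → L = 7.76·(4.351605 + 3.769850 + 0.155834) = 7.76·8.277289 = 64.231761 m
RSL: p² = d² − 2 + 2cos(α−β) − 2d(sin α + sin β) = 1.413020; p = √p² = 1.188705; φ = atan2(cos α + cos β, d − sin α − sin β) − atan2(2, p) = -0.925437 rad; t = (α − φ) mod 2π = 3.285388 rad, q = (β − φ) mod 2π = 1.197974 rad → L = 7.76·(3.285388 + 1.188705 + 1.197974) = 7.76·5.672067 = 44.015243 m
RLR: c = (6 − d² + 2cos(α−β) + 2d(sin α − sin β))/8 = -0.365905; p = 2π − arccos c = 4.337784 rad; φ = atan2(cos α − cos β, d − sin α + sin β) = -0.530610 rad; t = (α − φ + p/2) mod 2π = 5.059453 rad, q = (α − β − t + p) mod 2π = 1.365745 rad → L = 7.76·(5.059453 + 4.337784 + 1.365745) = 7.76·10.762982 = 83.520741 m
LRL: c = (6 − d² + 2cos(α−β) − 2d(sin α − sin β))/8 = -1.081136, |c| > 1 → infeasible
Shortest: RSL with L = 44.015243 m ≈ 44.0152 m

44.0152 m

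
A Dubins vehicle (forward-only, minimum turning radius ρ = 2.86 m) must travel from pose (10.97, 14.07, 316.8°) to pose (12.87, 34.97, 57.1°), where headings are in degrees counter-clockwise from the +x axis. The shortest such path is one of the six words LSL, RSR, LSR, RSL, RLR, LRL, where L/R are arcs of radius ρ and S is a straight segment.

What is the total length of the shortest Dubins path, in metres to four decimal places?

25.8871 m

Let ψ = atan2(Δy, Δx) = atan2(20.90, 1.90) = 84.8056° be the start→goal bearing.
Normalize: d = |goal − start| / ρ = 20.986186/2.86 = 7.337827, α = (θ_start − ψ) mod 360° = 231.9944° = 4.049067 rad, β = (θ_goal − ψ) mod 360° = 332.2944° = 5.799632 rad.
Common terms: sin α = -0.787951, cos α = -0.615738, sin β = -0.464928, cos β = 0.885348, cos(α−β) = -0.178802, d² = 53.843709. Work in radians in the unit-radius frame; every candidate has L = ρ·(t + p + q).
LSL: p² = 2 + d² − 2cos(α−β) + 2d(sin α − sin β) = 51.460743; p = √p² = 7.173614; φ = atan2(cos β − cos α, d + sin α − sin β) = 0.210809 rad; t = (φ − α) mod 2π = 2.444928 rad, q = (β − φ) mod 2π = 5.588823 rad → L = 2.86·(2.444928 + 7.173614 + 5.588823) = 2.86·15.207365 = 43.493064 m
RSR: p² = 2 + d² − 2cos(α−β) + 2d(sin β − sin α) = 60.941883; p = √p² = 7.806528; φ = atan2(cos α − cos β, d − sin α + sin β) = -0.193491 rad; t = (α − φ) mod 2π = 4.242558 rad, q = (φ − β) mod 2π = 0.290062 rad → L = 2.86·(4.242558 + 7.806528 + 0.290062) = 2.86·12.339148 = 35.289964 m
LSR: p² = d² − 2 + 2cos(α−β) + 2d(sin α + sin β) = 33.099285; p = √p² = 5.753198; φ = atan2(−cos α − cos β, d + sin α + sin β) − atan2(−2, p) = 0.290286 rad; t = (φ − α) mod 2π = 2.524404 rad, q = (φ − β) mod 2π = 0.773839 rad → L = 2.86·(2.524404 + 5.753198 + 0.773839) = 2.86·9.051441 = 25.887121 m
RSL: p² = d² − 2 + 2cos(α−β) − 2d(sin α + sin β) = 69.872924; p = √p² = 8.359003; φ = atan2(cos α + cos β, d − sin α − sin β) − atan2(2, p) = -0.203474 rad; t = (α − φ) mod 2π = 4.252541 rad, q = (β − φ) mod 2π = 6.003106 rad → L = 2.86·(4.252541 + 8.359003 + 6.003106) = 2.86·18.614650 = 53.237898 m
RLR: c = (6 − d² + 2cos(α−β) + 2d(sin α − sin β))/8 = -6.617735, |c| > 1 → infeasible
LRL: c = (6 − d² + 2cos(α−β) − 2d(sin α − sin β))/8 = -5.432593, |c| > 1 → infeasible
Shortest: LSR with L = 25.887121 m ≈ 25.8871 m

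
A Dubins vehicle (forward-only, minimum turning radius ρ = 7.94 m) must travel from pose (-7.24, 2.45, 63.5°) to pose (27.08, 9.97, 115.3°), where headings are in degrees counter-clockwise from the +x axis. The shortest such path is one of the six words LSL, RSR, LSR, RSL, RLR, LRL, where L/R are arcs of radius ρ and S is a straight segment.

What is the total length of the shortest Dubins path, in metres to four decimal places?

Let ψ = atan2(Δy, Δx) = atan2(7.52, 34.32) = 12.3590° be the start→goal bearing.
Normalize: d = |goal − start| / ρ = 35.134211/7.94 = 4.424964, α = (θ_start − ψ) mod 360° = 51.1410° = 0.892579 rad, β = (θ_goal − ψ) mod 360° = 102.9410° = 1.796659 rad.
Common terms: sin α = 0.778692, cos α = 0.627406, sin β = 0.974601, cos β = -0.223948, cos(α−β) = 0.618408, d² = 19.580303. Work in radians in the unit-radius frame; every candidate has L = ρ·(t + p + q).
LSL: p² = 2 + d² − 2cos(α−β) + 2d(sin α − sin β) = 18.609707; p = √p² = 4.313897; φ = atan2(cos β − cos α, d + sin α − sin β) = -0.198655 rad; t = (φ − α) mod 2π = 5.191951 rad, q = (β − φ) mod 2π = 1.995315 rad → L = 7.94·(5.191951 + 4.313897 + 1.995315) = 7.94·11.501163 = 91.319233 m
RSR: p² = 2 + d² − 2cos(α−β) + 2d(sin β − sin α) = 22.077266; p = √p² = 4.698645; φ = atan2(cos α − cos β, d − sin α + sin β) = 0.182198 rad; t = (α − φ) mod 2π = 0.710381 rad, q = (φ − β) mod 2π = 4.668724 rad → L = 7.94·(0.710381 + 4.698645 + 4.668724) = 7.94·10.077750 = 80.017334 m
LSR: p² = d² − 2 + 2cos(α−β) + 2d(sin α + sin β) = 34.333640; p = √p² = 5.859491; φ = atan2(−cos α − cos β, d + sin α + sin β) − atan2(−2, p) = 0.263717 rad; t = (φ − α) mod 2π = 5.654323 rad, q = (φ − β) mod 2π = 4.750243 rad → L = 7.94·(5.654323 + 5.859491 + 4.750243) = 7.94·16.264057 = 129.136616 m
RSL: p² = d² − 2 + 2cos(α−β) − 2d(sin α + sin β) = 3.300600; p = √p² = 1.816755; φ = atan2(cos α + cos β, d − sin α − sin β) − atan2(2, p) = -0.683491 rad; t = (α − φ) mod 2π = 1.576070 rad, q = (β − φ) mod 2π = 2.480150 rad → L = 7.94·(1.576070 + 1.816755 + 2.480150) = 7.94·5.872975 = 46.631423 m
RLR: c = (6 − d² + 2cos(α−β) + 2d(sin α − sin β))/8 = -1.759658, |c| > 1 → infeasible
LRL: c = (6 − d² + 2cos(α−β) − 2d(sin α − sin β))/8 = -1.326213, |c| > 1 → infeasible
Shortest: RSL with L = 46.631423 m ≈ 46.6314 m

46.6314 m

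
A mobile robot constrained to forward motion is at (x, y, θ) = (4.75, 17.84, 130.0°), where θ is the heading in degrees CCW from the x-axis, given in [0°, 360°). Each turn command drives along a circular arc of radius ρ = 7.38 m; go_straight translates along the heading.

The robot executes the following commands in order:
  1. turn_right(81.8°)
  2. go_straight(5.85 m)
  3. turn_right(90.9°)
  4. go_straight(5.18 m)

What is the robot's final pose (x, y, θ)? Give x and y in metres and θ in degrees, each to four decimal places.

set_pose: (x, y, θ) = (4.7500, 17.8400, 130.0000°), ρ = 7.38
turn_right(81.8°): centre at ρ to the right, rotate −81.8° → (4.9018, 27.5028, 48.2000°)
go_straight(5.85): x += 5.85·cos θ, y += 5.85·sin θ → (8.8010, 31.8638, 48.2000°)
turn_right(90.9°): centre at ρ to the right, rotate −90.9° → (19.3074, 32.3685, -42.7000° ≡ 317.3000°)
go_straight(5.18): x += 5.18·cos θ, y += 5.18·sin θ → (23.1143, 28.8556, 317.3000°)

(23.1143, 28.8556, 317.3000°)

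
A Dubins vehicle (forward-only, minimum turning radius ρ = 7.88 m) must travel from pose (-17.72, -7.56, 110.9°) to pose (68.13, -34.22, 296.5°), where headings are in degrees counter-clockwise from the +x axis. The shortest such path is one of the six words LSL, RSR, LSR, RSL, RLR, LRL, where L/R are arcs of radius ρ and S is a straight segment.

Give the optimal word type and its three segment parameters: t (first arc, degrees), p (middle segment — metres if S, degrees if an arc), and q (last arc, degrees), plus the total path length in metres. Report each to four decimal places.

Let ψ = atan2(Δy, Δx) = atan2(-26.66, 85.85) = -17.2517° be the start→goal bearing.
Normalize: d = |goal − start| / ρ = 89.894261/7.88 = 11.407901, α = (θ_start − ψ) mod 360° = 128.1517° = 2.236670 rad, β = (θ_goal − ψ) mod 360° = 313.7517° = 5.476001 rad.
Common terms: sin α = 0.786377, cos α = -0.617746, sin β = -0.722343, cos β = 0.691535, cos(α−β) = -0.995227, d² = 130.140207. Work in radians in the unit-radius frame; every candidate has L = ρ·(t + p + q).
LSL: p² = 2 + d² − 2cos(α−β) + 2d(sin α − sin β) = 168.553327; p = √p² = 12.982809; φ = atan2(cos β − cos α, d + sin α − sin β) = 0.101019 rad; t = (φ − α) mod 2π = 4.147534 rad, q = (β − φ) mod 2π = 5.374982 rad → L = 7.88·(4.147534 + 12.982809 + 5.374982) = 7.88·22.505325 = 177.341963 m
RSR: p² = 2 + d² − 2cos(α−β) + 2d(sin β − sin α) = 99.707997; p = √p² = 9.985389; φ = atan2(cos α − cos β, d − sin α + sin β) = -0.131498 rad; t = (α − φ) mod 2π = 2.368168 rad, q = (φ − β) mod 2π = 0.675686 rad → L = 7.88·(2.368168 + 9.985389 + 0.675686) = 7.88·13.029243 = 102.670438 m
LSR: p² = d² − 2 + 2cos(α−β) + 2d(sin α + sin β) = 127.610752; p = √p² = 11.296493; φ = atan2(−cos α − cos β, d + sin α + sin β) − atan2(−2, p) = 0.168798 rad; t = (φ − α) mod 2π = 4.215314 rad, q = (φ − β) mod 2π = 0.975983 rad → L = 7.88·(4.215314 + 11.296493 + 0.975983) = 7.88·16.487789 = 129.923779 m
RSL: p² = d² − 2 + 2cos(α−β) − 2d(sin α + sin β) = 124.688753; p = √p² = 11.166412; φ = atan2(cos α + cos β, d − sin α − sin β) − atan2(2, p) = -0.170725 rad; t = (α − φ) mod 2π = 2.407395 rad, q = (β − φ) mod 2π = 5.646726 rad → L = 7.88·(2.407395 + 11.166412 + 5.646726) = 7.88·19.220532 = 151.457793 m
RLR: c = (6 − d² + 2cos(α−β) + 2d(sin α − sin β))/8 = -11.463500, |c| > 1 → infeasible
LRL: c = (6 − d² + 2cos(α−β) − 2d(sin α − sin β))/8 = -20.069166, |c| > 1 → infeasible
Shortest: RSR with L = 102.670438 m ≈ 102.6704 m
Convert RSR to answer units (arcs ×180/π): t = 2.368168·180/π = 135.6860°, p = ρ·p = 7.88·9.985389 = 78.6849 m, q = 0.675686·180/π = 38.7140°, L = 102.6704 m.

RSR: t = 135.6860°, p = 78.6849 m, q = 38.7140°, L = 102.6704 m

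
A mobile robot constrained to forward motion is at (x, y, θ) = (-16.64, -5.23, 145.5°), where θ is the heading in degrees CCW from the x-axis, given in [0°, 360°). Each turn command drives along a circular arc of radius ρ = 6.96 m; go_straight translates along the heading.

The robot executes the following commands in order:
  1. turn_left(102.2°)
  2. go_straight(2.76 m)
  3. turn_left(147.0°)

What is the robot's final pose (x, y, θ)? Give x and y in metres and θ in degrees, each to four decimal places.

(-17.6673, -19.2416, 34.7000°)

set_pose: (x, y, θ) = (-16.6400, -5.2300, 145.5000°), ρ = 6.96
turn_left(102.2°): centre at ρ to the left, rotate +102.2° → (-27.0216, -8.3249, 247.7000°)
go_straight(2.76): x += 2.76·cos θ, y += 2.76·sin θ → (-28.0689, -10.8785, 247.7000°)
turn_left(147.0°): centre at ρ to the left, rotate +147.0° → (-17.6673, -19.2416, 394.7000° ≡ 34.7000°)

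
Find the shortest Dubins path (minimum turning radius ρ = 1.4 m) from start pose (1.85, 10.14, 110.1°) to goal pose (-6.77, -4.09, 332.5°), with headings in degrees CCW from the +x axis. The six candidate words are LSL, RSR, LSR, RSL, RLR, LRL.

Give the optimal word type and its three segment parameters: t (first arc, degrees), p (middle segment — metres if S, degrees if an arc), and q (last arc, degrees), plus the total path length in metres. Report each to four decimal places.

LSL: t = 131.8689°, p = 14.1692 m, q = 90.5311°, L = 19.6035 m

Let ψ = atan2(Δy, Δx) = atan2(-14.23, -8.62) = -121.2059° be the start→goal bearing.
Normalize: d = |goal − start| / ρ = 16.637226/1.4 = 11.883733, α = (θ_start − ψ) mod 360° = 231.3059° = 4.037050 rad, β = (θ_goal − ψ) mod 360° = 93.7059° = 1.635477 rad.
Common terms: sin α = -0.780495, cos α = -0.625162, sin β = 0.997909, cos β = -0.064635, cos(α−β) = -0.738455, d² = 141.223112. Work in radians in the unit-radius frame; every candidate has L = ρ·(t + p + q).
LSL: p² = 2 + d² − 2cos(α−β) + 2d(sin α − sin β) = 102.431870; p = √p² = 10.120863; φ = atan2(cos β − cos α, d + sin α − sin β) = 0.055412 rad; t = (φ − α) mod 2π = 2.301547 rad, q = (β − φ) mod 2π = 1.580065 rad → L = 1.4·(2.301547 + 10.120863 + 1.580065) = 1.4·14.002475 = 19.603466 m
RSR: p² = 2 + d² − 2cos(α−β) + 2d(sin β − sin α) = 186.968176; p = √p² = 13.673631; φ = atan2(cos α − cos β, d − sin α + sin β) = -0.041005 rad; t = (α − φ) mod 2π = 4.078054 rad, q = (φ − β) mod 2π = 4.606704 rad → L = 1.4·(4.078054 + 13.673631 + 4.606704) = 1.4·22.358389 = 31.301745 m
LSR: p² = d² − 2 + 2cos(α−β) + 2d(sin α + sin β) = 142.913583; p = √p² = 11.954647; φ = atan2(−cos α − cos β, d + sin α + sin β) − atan2(−2, p) = 0.222705 rad; t = (φ − α) mod 2π = 2.468840 rad, q = (φ − β) mod 2π = 4.870414 rad → L = 1.4·(2.468840 + 11.954647 + 4.870414) = 1.4·19.293901 = 27.011461 m
RSL: p² = d² − 2 + 2cos(α−β) − 2d(sin α + sin β) = 132.578820; p = √p² = 11.514288; φ = atan2(cos α + cos β, d − sin α − sin β) − atan2(2, p) = -0.231040 rad; t = (α − φ) mod 2π = 4.268090 rad, q = (β − φ) mod 2π = 1.866516 rad → L = 1.4·(4.268090 + 11.514288 + 1.866516) = 1.4·17.648894 = 24.708451 m
RLR: c = (6 − d² + 2cos(α−β) + 2d(sin α − sin β))/8 = -22.371022, |c| > 1 → infeasible
LRL: c = (6 − d² + 2cos(α−β) − 2d(sin α − sin β))/8 = -11.803984, |c| > 1 → infeasible
Shortest: LSL with L = 19.603466 m ≈ 19.6035 m
Convert LSL to answer units (arcs ×180/π): t = 2.301547·180/π = 131.8689°, p = ρ·p = 1.4·10.120863 = 14.1692 m, q = 1.580065·180/π = 90.5311°, L = 19.6035 m.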